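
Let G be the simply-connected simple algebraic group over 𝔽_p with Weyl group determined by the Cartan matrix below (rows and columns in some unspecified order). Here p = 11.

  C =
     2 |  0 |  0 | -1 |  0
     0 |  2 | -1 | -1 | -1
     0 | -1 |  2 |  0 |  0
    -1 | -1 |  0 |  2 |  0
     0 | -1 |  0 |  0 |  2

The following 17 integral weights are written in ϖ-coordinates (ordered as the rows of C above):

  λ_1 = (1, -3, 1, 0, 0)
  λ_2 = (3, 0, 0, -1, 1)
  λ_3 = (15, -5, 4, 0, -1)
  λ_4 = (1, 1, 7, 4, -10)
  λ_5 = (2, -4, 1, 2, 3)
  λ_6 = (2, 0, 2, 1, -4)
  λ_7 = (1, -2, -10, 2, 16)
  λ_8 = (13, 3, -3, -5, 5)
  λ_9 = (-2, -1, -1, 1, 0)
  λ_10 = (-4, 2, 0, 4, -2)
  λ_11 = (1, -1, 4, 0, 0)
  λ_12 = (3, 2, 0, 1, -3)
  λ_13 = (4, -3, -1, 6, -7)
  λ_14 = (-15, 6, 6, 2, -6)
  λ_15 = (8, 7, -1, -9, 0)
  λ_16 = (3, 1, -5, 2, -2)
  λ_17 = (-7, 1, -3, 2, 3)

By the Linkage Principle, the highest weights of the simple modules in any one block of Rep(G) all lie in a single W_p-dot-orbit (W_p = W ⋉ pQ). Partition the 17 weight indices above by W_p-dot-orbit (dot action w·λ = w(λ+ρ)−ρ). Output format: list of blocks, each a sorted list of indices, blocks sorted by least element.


D_5 Cartan matrix, 5 simple roots permuted; ρ=(1,1,1,1,1).

Folding the 17 weights λ_j+ρ into Ā_11 (reps in the given 5-coord order):

  [1] (1, 0, 0, 1, 1);  [2] (4, 1, 1, 0, 2);  [3] (4, 1, 1, 0, 2);  [4] (4, 1, 1, 0, 2);  [5] (3, 2, 1, 0, 1);  [6] (3, 2, 1, 0, 1);  [7] (2, 0, 5, 1, 1);  [8] (0, 2, 4, 1, 0);  [9] (1, 0, 0, 1, 1);  [10] (3, 2, 1, 0, 1);  [11] (2, 0, 5, 1, 1);  [12] (4, 1, 1, 0, 2);  [13] (2, 0, 5, 1, 1);  [14] (3, 2, 1, 0, 1);  [15] (1, 0, 0, 1, 1);  [16] (4, 1, 1, 0, 2);  [17] (3, 2, 1, 0, 1)

5 distinct reps among the 17 weights ⇒ 5 W_11-linkage classes:

[[1, 9, 15], [2, 3, 4, 12, 16], [5, 6, 10, 14, 17], [7, 11, 13], [8]]


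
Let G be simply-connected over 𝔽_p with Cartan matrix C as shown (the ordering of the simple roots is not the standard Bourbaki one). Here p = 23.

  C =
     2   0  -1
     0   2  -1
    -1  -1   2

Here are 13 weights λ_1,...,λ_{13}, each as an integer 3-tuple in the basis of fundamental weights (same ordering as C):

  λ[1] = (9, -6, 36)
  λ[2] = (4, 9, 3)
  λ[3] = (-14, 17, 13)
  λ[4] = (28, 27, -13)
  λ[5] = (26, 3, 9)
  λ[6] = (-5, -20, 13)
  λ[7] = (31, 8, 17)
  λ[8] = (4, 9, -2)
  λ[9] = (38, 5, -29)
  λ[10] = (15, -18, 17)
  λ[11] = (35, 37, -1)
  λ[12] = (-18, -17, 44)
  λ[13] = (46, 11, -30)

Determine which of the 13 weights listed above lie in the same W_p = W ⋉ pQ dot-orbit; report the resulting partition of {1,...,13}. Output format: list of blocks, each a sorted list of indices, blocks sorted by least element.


C ↔ A_3 under row/col permutation; |W(A_3)| = 24.

Alcove-folded reps (p=23, 13 weights, presented ϖ-order):

  λ_1 → (4, 9, 1)
  λ_2 → (5, 10, 4)
  λ_3 → (4, 9, 1)
  λ_4 → (5, 6, 1)
  λ_5 → (5, 10, 4)
  λ_6 → (5, 10, 4)
  λ_7 → (5, 10, 4)
  λ_8 → (4, 9, 1)
  λ_9 → (5, 6, 1)
  λ_10 → (5, 6, 1)
  λ_11 → (8, 10, 0)
  λ_12 → (5, 6, 1)
  λ_13 → (5, 6, 1)

Linkage partition of the 13 weights (4 classes, p=23):

[[1, 3, 8], [2, 5, 6, 7], [4, 9, 10, 12, 13], [11]]


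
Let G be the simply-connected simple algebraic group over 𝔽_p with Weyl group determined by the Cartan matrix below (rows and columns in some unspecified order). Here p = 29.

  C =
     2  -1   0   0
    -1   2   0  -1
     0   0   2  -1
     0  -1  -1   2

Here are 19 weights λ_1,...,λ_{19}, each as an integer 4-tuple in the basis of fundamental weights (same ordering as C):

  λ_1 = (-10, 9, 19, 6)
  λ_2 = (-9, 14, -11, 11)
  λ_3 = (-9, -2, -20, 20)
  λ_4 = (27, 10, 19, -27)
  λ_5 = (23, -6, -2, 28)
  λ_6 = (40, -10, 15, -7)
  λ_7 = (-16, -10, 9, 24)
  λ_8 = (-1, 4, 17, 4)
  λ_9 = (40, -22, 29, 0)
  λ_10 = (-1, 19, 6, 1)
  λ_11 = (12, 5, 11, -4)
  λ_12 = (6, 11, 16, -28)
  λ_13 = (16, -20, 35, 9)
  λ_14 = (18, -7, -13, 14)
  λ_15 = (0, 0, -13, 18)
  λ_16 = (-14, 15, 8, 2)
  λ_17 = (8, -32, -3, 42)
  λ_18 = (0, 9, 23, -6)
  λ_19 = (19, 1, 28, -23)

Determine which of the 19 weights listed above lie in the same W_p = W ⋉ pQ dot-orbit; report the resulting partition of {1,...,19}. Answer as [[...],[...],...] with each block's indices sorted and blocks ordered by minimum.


Dynkin diagram of C (from the 6 off-diagonal −1 entries): A_4.

Alcove-folded reps (p=29, 19 weights, presented ϖ-order):

  [1] (1, 1, 12, 7);  [2] (8, 7, 10, 2);  [3] (1, 1, 12, 7);  [4] (3, 15, 4, 1);  [5] (0, 5, 18, 5);  [6] (13, 3, 9, 3);  [7] (3, 15, 4, 1);  [8] (0, 5, 18, 5);  [9] (1, 1, 12, 7);  [10] (0, 20, 7, 2);  [11] (13, 3, 9, 3);  [12] (8, 7, 10, 2);  [13] (8, 7, 10, 2);  [14] (13, 3, 9, 3);  [15] (1, 1, 12, 7);  [16] (13, 3, 9, 3);  [17] (8, 7, 10, 2);  [18] (0, 5, 18, 5);  [19] (0, 20, 7, 2)

The 19 indices split into 6 linkage classes (same alcove rep ⇔ same W_29-dot-orbit):

[[1, 3, 9, 15], [2, 12, 13, 17], [4, 7], [5, 8, 18], [6, 11, 14, 16], [10, 19]]


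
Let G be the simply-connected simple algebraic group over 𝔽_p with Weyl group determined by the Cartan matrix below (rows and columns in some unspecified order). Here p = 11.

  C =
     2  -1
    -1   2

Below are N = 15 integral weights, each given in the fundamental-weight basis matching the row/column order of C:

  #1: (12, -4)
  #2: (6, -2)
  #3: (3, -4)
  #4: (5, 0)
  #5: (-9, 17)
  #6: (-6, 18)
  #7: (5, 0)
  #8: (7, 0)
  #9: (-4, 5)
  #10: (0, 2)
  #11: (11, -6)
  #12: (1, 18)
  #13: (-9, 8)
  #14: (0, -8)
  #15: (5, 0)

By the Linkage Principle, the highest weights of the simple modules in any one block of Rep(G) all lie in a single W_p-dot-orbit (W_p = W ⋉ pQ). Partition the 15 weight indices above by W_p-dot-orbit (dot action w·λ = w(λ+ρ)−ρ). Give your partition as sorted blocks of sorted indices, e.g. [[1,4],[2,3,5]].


Cartan matrix: type A_2 (|W|=6); un-permuting the 2 rows.

Folding the 15 weights λ_j+ρ into Ā_11 (reps in the given 2-coord order):

  [1] (8, 1);  [2] (6, 1);  [3] (1, 3);  [4] (6, 1);  [5] (1, 3);  [6] (3, 3);  [7] (6, 1);  [8] (8, 1);  [9] (3, 3);  [10] (1, 3);  [11] (6, 4);  [12] (8, 1);  [13] (8, 1);  [14] (6, 1);  [15] (6, 1)

The 15 indices split into 5 linkage classes (same alcove rep ⇔ same W_11-dot-orbit):

[[1, 8, 12, 13], [2, 4, 7, 14, 15], [3, 5, 10], [6, 9], [11]]


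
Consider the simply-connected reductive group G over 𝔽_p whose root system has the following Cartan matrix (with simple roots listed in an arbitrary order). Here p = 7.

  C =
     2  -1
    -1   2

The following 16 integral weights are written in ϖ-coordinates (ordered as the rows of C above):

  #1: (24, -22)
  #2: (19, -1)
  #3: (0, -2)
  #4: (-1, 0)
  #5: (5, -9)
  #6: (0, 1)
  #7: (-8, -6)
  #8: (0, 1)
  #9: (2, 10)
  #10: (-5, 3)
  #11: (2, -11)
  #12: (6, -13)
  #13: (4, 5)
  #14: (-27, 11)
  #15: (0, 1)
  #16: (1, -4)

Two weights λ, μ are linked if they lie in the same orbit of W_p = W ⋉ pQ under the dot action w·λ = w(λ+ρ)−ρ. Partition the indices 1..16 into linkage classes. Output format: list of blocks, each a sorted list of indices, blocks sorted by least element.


Dynkin diagram of C (from the 2 off-diagonal −1 entries): A_2.

Folding the 16 weights λ_j+ρ into Ā_7 (reps in the given 2-coord order):

  λ_1+ρ ↦ (4, 0)
  λ_2+ρ ↦ (0, 1)
  λ_3+ρ ↦ (0, 1)
  λ_4+ρ ↦ (0, 1)
  λ_5+ρ ↦ (1, 5)
  λ_6+ρ ↦ (1, 2)
  λ_7+ρ ↦ (0, 2)
  λ_8+ρ ↦ (1, 2)
  λ_9+ρ ↦ (4, 0)
  λ_10+ρ ↦ (4, 0)
  λ_11+ρ ↦ (4, 0)
  λ_12+ρ ↦ (0, 2)
  λ_13+ρ ↦ (1, 2)
  λ_14+ρ ↦ (0, 2)
  λ_15+ρ ↦ (1, 2)
  λ_16+ρ ↦ (1, 2)

Partition of {1..16} into 5 W_7-dot-orbits:

[[1, 9, 10, 11], [2, 3, 4], [5], [6, 8, 13, 15, 16], [7, 12, 14]]


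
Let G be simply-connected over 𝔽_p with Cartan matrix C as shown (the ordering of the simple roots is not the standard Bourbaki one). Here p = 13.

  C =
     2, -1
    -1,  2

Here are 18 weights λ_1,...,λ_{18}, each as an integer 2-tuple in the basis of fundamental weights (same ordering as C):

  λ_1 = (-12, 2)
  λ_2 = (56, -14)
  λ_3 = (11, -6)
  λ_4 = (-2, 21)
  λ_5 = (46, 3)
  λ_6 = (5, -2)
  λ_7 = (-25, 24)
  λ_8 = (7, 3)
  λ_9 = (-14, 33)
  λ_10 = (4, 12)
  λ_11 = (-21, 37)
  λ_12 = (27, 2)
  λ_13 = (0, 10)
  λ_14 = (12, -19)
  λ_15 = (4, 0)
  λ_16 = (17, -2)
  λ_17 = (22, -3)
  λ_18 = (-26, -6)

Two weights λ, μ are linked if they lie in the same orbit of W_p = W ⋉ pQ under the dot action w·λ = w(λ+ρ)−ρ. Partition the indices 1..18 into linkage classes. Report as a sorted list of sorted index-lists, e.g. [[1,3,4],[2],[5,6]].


C ↔ A_2 under row/col permutation; |W(A_2)| = 6.

λ_j+ρ reflected into Ā_13 (⟨·,θ^∨⟩≤13); 2-tuples as given:

  [1] (3, 8)
  [2] (0, 8)
  [3] (7, 5)
  [4] (8, 4)
  [5] (8, 4)
  [6] (5, 1)
  [7] (1, 11)
  [8] (8, 4)
  [9] (0, 8)
  [10] (0, 8)
  [11] (7, 5)
  [12] (3, 8)
  [13] (1, 11)
  [14] (0, 8)
  [15] (5, 1)
  [16] (8, 4)
  [17] (3, 8)
  [18] (8, 4)

Partition of {1..18} into 6 W_13-dot-orbits:

[[1, 12, 17], [2, 9, 10, 14], [3, 11], [4, 5, 8, 16, 18], [6, 15], [7, 13]]


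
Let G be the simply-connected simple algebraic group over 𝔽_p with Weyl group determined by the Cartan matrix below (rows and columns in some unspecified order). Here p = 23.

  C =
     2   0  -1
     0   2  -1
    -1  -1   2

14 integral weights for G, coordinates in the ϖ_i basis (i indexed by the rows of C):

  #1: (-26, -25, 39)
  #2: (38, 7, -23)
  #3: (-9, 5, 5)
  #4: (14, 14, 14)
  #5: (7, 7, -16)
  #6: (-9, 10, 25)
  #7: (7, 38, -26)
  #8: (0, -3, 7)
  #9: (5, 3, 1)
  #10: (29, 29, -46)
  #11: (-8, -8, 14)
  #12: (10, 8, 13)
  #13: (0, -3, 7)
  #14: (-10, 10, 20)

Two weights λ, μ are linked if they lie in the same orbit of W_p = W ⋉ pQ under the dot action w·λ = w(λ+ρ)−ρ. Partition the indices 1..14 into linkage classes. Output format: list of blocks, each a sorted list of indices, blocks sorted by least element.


A_3 Cartan matrix, 3 simple roots permuted; ρ=(1,1,1).

Alcove-folded reps (p=23, 14 weights, presented ϖ-order):

  [1] (1, 2, 6) · [2] (1, 2, 6) · [3] (6, 4, 2) · [4] (7, 7, 1) · [5] (7, 7, 1) · [6] (6, 3, 9) · [7] (1, 2, 6) · [8] (1, 2, 6) · [9] (6, 4, 2) · [10] (7, 7, 1) · [11] (7, 7, 1) · [12] (0, 2, 12) · [13] (1, 2, 6) · [14] (0, 2, 12)

Linkage partition of the 14 weights (5 classes, p=23):

[[1, 2, 7, 8, 13], [3, 9], [4, 5, 10, 11], [6], [12, 14]]


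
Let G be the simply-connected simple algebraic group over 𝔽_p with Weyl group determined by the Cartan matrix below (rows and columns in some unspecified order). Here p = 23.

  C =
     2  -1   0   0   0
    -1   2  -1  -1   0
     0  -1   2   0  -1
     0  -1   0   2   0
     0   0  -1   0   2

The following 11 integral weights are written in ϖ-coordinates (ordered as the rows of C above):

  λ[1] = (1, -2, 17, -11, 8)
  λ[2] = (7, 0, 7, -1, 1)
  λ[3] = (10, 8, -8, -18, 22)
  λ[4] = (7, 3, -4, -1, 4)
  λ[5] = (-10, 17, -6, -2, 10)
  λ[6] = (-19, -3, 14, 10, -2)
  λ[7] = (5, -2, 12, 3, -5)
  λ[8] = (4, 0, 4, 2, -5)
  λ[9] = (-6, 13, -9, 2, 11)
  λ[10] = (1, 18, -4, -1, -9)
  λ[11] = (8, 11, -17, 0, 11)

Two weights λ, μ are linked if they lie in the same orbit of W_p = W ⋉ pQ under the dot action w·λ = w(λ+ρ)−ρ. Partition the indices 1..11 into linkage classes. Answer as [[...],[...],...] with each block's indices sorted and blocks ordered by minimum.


Cartan matrix: type D_5 (|W|=1920); un-permuting the 5 rows.

Alcove-folded reps (p=23, 11 weights, presented ϖ-order):

  λ_1+ρ ↦ (5, 1, 1, 3, 4)
  λ_2+ρ ↦ (8, 1, 3, 0, 2)
  λ_3+ρ ↦ (2, 2, 3, 0, 3)
  λ_4+ρ ↦ (8, 1, 3, 0, 2)
  λ_5+ρ ↦ (8, 1, 3, 0, 2)
  λ_6+ρ ↦ (2, 3, 0, 9, 5)
  λ_7+ρ ↦ (5, 1, 1, 3, 4)
  λ_8+ρ ↦ (5, 1, 1, 3, 4)
  λ_9+ρ ↦ (5, 1, 1, 3, 4)
  λ_10+ρ ↦ (2, 2, 3, 0, 3)
  λ_11+ρ ↦ (5, 1, 1, 3, 4)

These 11 weights hit 4 W_23-dot-orbits; sizes (5, 3, 2, 1):

[[1, 7, 8, 9, 11], [2, 4, 5], [3, 10], [6]]


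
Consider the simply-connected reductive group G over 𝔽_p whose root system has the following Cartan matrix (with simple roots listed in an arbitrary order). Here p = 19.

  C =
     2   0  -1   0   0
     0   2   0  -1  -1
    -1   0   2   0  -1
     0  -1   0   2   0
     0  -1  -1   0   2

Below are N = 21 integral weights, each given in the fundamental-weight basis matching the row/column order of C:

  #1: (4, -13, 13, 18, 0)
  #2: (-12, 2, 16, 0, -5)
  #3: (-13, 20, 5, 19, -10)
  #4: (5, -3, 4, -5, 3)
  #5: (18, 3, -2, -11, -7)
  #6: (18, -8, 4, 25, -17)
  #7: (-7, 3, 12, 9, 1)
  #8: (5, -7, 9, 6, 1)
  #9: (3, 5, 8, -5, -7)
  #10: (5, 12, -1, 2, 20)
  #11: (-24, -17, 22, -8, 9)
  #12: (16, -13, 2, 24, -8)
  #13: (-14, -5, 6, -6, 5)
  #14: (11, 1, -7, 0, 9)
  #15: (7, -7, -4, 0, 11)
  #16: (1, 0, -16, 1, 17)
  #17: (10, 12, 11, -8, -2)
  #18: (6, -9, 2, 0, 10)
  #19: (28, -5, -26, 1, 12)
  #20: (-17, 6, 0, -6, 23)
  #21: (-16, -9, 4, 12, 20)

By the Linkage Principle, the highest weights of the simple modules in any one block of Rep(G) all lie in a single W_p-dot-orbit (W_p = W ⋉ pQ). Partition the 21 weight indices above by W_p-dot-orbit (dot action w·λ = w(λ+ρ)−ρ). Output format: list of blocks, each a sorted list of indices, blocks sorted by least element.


Type A_5, rank 5, |W|=720; reorder rows/cols to standard.

λ_j+ρ reflected into Ā_19 (⟨·,θ^∨⟩≤19); 5-tuples as given:

  [1] (3, 0, 0, 1, 11)
  [2] (11, 1, 2, 0, 3)
  [3] (6, 2, 6, 1, 4)
  [4] (6, 2, 3, 2, 2)
  [5] (6, 2, 6, 1, 4)
  [6] (3, 0, 0, 1, 11)
  [7] (4, 4, 3, 0, 2)
  [8] (6, 2, 6, 1, 4)
  [9] (4, 4, 3, 0, 2)
  [10] (11, 1, 2, 0, 3)
  [11] (4, 4, 3, 0, 2)
  [12] (6, 2, 6, 1, 4)
  [13] (4, 4, 3, 0, 2)
  [14] (6, 2, 6, 1, 4)
  [15] (5, 1, 3, 5, 3)
  [16] (11, 1, 2, 0, 3)
  [17] (5, 1, 3, 5, 3)
  [18] (5, 1, 3, 5, 3)
  [19] (6, 2, 3, 2, 2)
  [20] (5, 1, 3, 5, 3)
  [21] (5, 1, 3, 5, 3)

Linkage partition of the 21 weights (6 classes, p=19):

[[1, 6], [2, 10, 16], [3, 5, 8, 12, 14], [4, 19], [7, 9, 11, 13], [15, 17, 18, 20, 21]]


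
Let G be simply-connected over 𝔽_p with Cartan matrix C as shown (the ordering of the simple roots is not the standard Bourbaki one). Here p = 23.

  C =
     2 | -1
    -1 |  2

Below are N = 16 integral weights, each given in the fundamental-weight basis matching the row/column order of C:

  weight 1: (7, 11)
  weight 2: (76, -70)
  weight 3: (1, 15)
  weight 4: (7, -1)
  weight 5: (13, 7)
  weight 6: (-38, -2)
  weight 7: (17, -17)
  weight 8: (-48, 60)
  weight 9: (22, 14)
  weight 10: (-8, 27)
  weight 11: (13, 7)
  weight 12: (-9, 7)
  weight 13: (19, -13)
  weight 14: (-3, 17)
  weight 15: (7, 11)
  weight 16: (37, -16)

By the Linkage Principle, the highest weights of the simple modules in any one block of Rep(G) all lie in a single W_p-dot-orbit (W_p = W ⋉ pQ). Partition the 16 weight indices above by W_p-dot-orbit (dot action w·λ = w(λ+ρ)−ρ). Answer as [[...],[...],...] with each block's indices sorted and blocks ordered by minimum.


Cartan matrix: type A_2 (|W|=6); un-permuting the 2 rows.

Ā_23 reps of the 16 weights (A_2, coords as presented):

  λ_1 → (8, 12);  λ_2 → (8, 0);  λ_3 → (2, 16);  λ_4 → (8, 0);  λ_5 → (14, 8);  λ_6 → (14, 8);  λ_7 → (2, 16);  λ_8 → (14, 8);  λ_9 → (8, 0);  λ_10 → (2, 16);  λ_11 → (14, 8);  λ_12 → (8, 0);  λ_13 → (8, 12);  λ_14 → (2, 16);  λ_15 → (8, 12);  λ_16 → (8, 0)

Partition of {1..16} into 4 W_23-dot-orbits:

[[1, 13, 15], [2, 4, 9, 12, 16], [3, 7, 10, 14], [5, 6, 8, 11]]


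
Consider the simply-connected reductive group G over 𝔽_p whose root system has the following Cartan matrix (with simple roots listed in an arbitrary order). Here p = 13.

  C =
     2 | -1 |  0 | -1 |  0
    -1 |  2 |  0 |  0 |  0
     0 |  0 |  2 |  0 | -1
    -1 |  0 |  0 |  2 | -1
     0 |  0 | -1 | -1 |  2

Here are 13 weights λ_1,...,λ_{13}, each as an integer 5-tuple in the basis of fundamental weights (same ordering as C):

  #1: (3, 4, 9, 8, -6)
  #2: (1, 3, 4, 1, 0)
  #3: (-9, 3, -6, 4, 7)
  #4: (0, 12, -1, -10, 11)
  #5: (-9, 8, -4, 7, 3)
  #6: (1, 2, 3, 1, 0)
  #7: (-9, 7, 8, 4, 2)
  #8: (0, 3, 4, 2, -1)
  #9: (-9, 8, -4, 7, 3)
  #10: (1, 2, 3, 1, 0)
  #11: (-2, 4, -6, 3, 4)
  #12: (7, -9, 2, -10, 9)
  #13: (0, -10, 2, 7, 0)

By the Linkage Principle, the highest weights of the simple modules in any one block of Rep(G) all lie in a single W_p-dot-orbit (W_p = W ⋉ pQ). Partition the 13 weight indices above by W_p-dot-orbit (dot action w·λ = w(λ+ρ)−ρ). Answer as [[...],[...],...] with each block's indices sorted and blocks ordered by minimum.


C ↔ A_5 under row/col permutation; |W(A_5)| = 720.

Folding the 13 weights λ_j+ρ into Ā_13 (reps in the given 5-coord order):

  [1] (1, 4, 5, 3, 0);  [2] (2, 3, 4, 2, 1);  [3] (1, 4, 5, 3, 0);  [4] (8, 1, 3, 0, 1);  [5] (8, 1, 3, 0, 1);  [6] (2, 3, 4, 2, 1);  [7] (1, 4, 5, 3, 0);  [8] (1, 4, 5, 3, 0);  [9] (8, 1, 3, 0, 1);  [10] (2, 3, 4, 2, 1);  [11] (1, 4, 5, 3, 0);  [12] (8, 1, 3, 0, 1);  [13] (8, 1, 3, 0, 1)

These 13 weights hit 3 W_13-dot-orbits; sizes (5, 3, 5):

[[1, 3, 7, 8, 11], [2, 6, 10], [4, 5, 9, 12, 13]]


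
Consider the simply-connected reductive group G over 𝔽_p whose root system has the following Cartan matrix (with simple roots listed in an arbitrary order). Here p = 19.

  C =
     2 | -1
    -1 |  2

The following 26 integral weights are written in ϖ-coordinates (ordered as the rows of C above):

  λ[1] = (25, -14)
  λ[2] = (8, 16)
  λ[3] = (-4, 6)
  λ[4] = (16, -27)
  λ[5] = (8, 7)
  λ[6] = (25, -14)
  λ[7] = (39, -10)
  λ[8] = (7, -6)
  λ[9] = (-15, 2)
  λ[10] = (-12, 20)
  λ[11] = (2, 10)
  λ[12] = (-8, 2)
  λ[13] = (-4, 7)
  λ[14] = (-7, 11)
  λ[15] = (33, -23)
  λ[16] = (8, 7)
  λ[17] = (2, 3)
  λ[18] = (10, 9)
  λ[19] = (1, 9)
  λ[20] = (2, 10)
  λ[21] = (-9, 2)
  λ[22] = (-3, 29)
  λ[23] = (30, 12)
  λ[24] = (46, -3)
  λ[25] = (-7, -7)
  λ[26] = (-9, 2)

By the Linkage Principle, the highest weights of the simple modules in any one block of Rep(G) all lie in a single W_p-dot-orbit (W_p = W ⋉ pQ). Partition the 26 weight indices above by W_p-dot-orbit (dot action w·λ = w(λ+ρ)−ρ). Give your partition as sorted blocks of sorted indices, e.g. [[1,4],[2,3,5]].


Root system A_2: the 2×2 matrix C matches after relabeling.

Each λ_j+ρ reduced to Ā_19; 2-tuples below use C's row order:

  λ_1+ρ ↦ (6, 6);  λ_2+ρ ↦ (2, 10);  λ_3+ρ ↦ (3, 4);  λ_4+ρ ↦ (2, 10);  λ_5+ρ ↦ (9, 8);  λ_6+ρ ↦ (6, 6);  λ_7+ρ ↦ (2, 10);  λ_8+ρ ↦ (3, 5);  λ_9+ρ ↦ (3, 11);  λ_10+ρ ↦ (9, 8);  λ_11+ρ ↦ (3, 11);  λ_12+ρ ↦ (3, 4);  λ_13+ρ ↦ (3, 5);  λ_14+ρ ↦ (6, 6);  λ_15+ρ ↦ (3, 4);  λ_16+ρ ↦ (9, 8);  λ_17+ρ ↦ (3, 4);  λ_18+ρ ↦ (9, 8);  λ_19+ρ ↦ (2, 10);  λ_20+ρ ↦ (3, 11);  λ_21+ρ ↦ (3, 5);  λ_22+ρ ↦ (9, 8);  λ_23+ρ ↦ (6, 6);  λ_24+ρ ↦ (2, 10);  λ_25+ρ ↦ (6, 6);  λ_26+ρ ↦ (3, 5)

The 26 indices split into 6 linkage classes (same alcove rep ⇔ same W_19-dot-orbit):

[[1, 6, 14, 23, 25], [2, 4, 7, 19, 24], [3, 12, 15, 17], [5, 10, 16, 18, 22], [8, 13, 21, 26], [9, 11, 20]]


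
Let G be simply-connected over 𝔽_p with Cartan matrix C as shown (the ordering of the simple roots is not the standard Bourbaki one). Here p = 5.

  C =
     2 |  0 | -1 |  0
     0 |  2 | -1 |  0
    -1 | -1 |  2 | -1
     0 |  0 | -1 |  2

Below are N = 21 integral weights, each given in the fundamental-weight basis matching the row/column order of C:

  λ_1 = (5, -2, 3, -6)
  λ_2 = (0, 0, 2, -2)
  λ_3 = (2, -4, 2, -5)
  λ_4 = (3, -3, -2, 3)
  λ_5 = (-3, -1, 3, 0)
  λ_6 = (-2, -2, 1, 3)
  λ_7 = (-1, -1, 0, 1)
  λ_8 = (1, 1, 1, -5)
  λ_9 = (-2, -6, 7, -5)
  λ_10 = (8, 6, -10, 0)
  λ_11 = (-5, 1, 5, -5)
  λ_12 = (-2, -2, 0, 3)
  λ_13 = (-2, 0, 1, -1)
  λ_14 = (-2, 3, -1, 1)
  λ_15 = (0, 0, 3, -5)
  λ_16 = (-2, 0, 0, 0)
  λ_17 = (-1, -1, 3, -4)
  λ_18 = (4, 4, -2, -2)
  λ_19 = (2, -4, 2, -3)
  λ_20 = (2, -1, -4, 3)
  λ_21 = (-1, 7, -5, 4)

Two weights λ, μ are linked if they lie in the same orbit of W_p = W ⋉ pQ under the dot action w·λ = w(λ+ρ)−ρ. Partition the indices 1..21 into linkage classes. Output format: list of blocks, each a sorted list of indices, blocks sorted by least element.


C ↔ D_4 under row/col permutation; |W(D_4)| = 192.

Each λ_j+ρ reduced to Ā_5; 4-tuples below use C's row order:

  [1] (0, 3, 0, 1);  [2] (1, 1, 0, 1);  [3] (1, 1, 1, 0);  [4] (1, 1, 0, 1);  [5] (2, 0, 0, 1);  [6] (0, 0, 1, 3);  [7] (0, 0, 1, 2);  [8] (0, 0, 1, 2);  [9] (1, 1, 1, 0);  [10] (1, 1, 0, 1);  [11] (1, 1, 0, 1);  [12] (0, 0, 1, 3);  [13] (1, 1, 1, 0);  [14] (0, 3, 0, 1);  [15] (0, 0, 1, 3);  [16] (1, 1, 0, 1);  [17] (0, 0, 1, 3);  [18] (0, 0, 1, 2);  [19] (1, 1, 1, 0);  [20] (0, 3, 0, 1);  [21] (0, 0, 1, 3)

These 21 weights hit 6 W_5-dot-orbits; sizes (3, 5, 4, 1, 5, 3):

[[1, 14, 20], [2, 4, 10, 11, 16], [3, 9, 13, 19], [5], [6, 12, 15, 17, 21], [7, 8, 18]]


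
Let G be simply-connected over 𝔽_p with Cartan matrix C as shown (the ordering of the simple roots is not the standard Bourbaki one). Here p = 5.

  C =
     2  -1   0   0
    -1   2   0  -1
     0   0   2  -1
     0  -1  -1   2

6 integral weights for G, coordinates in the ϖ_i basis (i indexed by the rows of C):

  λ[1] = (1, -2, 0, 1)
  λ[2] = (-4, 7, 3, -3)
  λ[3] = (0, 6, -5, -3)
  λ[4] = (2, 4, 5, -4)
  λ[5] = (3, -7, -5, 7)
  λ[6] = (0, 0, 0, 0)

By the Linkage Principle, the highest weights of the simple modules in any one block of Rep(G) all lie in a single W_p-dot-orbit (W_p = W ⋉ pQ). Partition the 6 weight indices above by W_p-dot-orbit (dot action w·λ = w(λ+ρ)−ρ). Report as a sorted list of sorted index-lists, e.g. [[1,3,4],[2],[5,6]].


C ↔ A_4 under row/col permutation; |W(A_4)| = 120.

Alcove-folded reps (p=5, 6 weights, presented ϖ-order):

    λ_1+ρ ↦ (1, 1, 1, 1)
    λ_2+ρ ↦ (2, 0, 2, 1)
    λ_3+ρ ↦ (1, 1, 1, 2)
    λ_4+ρ ↦ (2, 0, 2, 1)
    λ_5+ρ ↦ (1, 1, 1, 1)
    λ_6+ρ ↦ (1, 1, 1, 1)

These 6 weights hit 3 W_5-dot-orbits; sizes (3, 2, 1):

[[1, 5, 6], [2, 4], [3]]


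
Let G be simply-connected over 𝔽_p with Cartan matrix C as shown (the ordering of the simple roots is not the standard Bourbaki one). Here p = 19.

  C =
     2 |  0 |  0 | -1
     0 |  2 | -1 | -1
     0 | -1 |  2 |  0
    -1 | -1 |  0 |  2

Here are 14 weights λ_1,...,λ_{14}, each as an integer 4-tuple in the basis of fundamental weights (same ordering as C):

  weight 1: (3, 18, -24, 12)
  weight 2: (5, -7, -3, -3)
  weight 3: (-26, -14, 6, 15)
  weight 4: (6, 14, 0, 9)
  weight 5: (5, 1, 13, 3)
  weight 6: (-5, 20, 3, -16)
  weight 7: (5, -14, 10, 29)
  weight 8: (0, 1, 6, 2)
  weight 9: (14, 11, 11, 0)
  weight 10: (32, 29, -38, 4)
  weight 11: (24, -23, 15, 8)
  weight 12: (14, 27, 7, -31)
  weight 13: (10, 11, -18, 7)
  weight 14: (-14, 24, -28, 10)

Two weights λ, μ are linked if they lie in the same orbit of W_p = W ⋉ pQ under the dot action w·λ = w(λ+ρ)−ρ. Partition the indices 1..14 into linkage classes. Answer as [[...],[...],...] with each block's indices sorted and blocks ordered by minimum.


Root system A_4: the 4×4 matrix C matches after relabeling.

W_19-reps of the 14 weights in Ā_19 (same 4-coord order as C):

    1: (9, 0, 2, 4)
    2: (2, 4, 2, 2)
    3: (3, 6, 3, 4)
    4: (1, 2, 7, 3)
    5: (1, 2, 7, 3)
    6: (9, 0, 2, 4)
    7: (2, 4, 2, 2)
    8: (1, 2, 7, 3)
    9: (1, 2, 7, 3)
    10: (1, 5, 0, 2)
    11: (3, 6, 3, 4)
    12: (2, 9, 2, 2)
    13: (1, 5, 0, 2)
    14: (2, 4, 2, 2)

6 distinct reps among the 14 weights ⇒ 6 W_19-linkage classes:

[[1, 6], [2, 7, 14], [3, 11], [4, 5, 8, 9], [10, 13], [12]]


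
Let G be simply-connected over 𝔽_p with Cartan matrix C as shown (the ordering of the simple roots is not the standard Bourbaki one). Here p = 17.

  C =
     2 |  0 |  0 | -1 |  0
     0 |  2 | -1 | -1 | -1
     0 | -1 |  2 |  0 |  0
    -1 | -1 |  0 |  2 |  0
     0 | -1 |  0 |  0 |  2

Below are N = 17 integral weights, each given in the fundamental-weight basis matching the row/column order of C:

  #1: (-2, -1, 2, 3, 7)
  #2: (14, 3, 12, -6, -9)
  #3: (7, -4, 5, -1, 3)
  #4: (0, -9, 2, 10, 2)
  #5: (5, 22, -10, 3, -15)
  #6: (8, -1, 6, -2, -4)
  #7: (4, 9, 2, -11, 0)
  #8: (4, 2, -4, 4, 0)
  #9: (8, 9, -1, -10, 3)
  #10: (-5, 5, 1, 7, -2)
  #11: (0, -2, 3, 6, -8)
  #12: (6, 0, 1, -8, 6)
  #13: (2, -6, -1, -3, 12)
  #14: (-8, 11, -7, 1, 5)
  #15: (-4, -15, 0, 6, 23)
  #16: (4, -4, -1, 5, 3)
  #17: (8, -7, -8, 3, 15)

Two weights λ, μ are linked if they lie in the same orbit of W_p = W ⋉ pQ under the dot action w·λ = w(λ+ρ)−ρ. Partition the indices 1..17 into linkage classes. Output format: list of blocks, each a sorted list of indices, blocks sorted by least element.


D_5 Cartan matrix, 5 simple roots permuted; ρ=(1,1,1,1,1).

Each λ_j+ρ reduced to Ā_17; 5-tuples below use C's row order:

    λ_1 → (1, 0, 3, 2, 8)
    λ_2 → (0, 1, 2, 4, 1)
    λ_3 → (5, 0, 3, 3, 1)
    λ_4 → (1, 2, 3, 1, 3)
    λ_5 → (0, 2, 4, 1, 1)
    λ_6 → (5, 0, 3, 3, 1)
    λ_7 → (5, 0, 3, 3, 1)
    λ_8 → (5, 0, 3, 3, 1)
    λ_9 → (0, 1, 0, 2, 4)
    λ_10 → (0, 1, 2, 4, 1)
    λ_11 → (0, 2, 4, 1, 1)
    λ_12 → (0, 2, 4, 1, 1)
    λ_13 → (0, 1, 2, 4, 1)
    λ_14 → (1, 2, 3, 1, 3)
    λ_15 → (0, 2, 4, 1, 1)
    λ_16 → (5, 0, 3, 3, 1)
    λ_17 → (0, 2, 4, 1, 1)

Grouping the 17 weights by Ā_17-representative: 6 linkage classes.

[[1], [2, 10, 13], [3, 6, 7, 8, 16], [4, 14], [5, 11, 12, 15, 17], [9]]


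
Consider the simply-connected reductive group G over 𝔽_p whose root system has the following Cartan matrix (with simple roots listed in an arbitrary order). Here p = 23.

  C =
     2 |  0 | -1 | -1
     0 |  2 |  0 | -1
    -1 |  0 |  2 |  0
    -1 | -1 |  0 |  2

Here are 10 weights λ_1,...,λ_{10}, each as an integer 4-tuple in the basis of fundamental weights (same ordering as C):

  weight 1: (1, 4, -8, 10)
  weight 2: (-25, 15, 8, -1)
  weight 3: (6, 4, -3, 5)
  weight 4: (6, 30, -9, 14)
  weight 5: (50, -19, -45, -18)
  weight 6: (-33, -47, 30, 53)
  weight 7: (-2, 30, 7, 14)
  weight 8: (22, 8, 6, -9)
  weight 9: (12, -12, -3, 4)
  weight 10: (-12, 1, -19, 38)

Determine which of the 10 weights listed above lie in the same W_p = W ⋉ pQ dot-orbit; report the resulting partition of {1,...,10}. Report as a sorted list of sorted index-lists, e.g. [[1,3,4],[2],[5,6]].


Root system A_4: the 4×4 matrix C matches after relabeling.

W_23-reps of the 10 weights in Ā_23 (same 4-coord order as C):

  λ_1+ρ ↦ (5, 5, 2, 6)
  λ_2+ρ ↦ (14, 7, 1, 1)
  λ_3+ρ ↦ (5, 5, 2, 6)
  λ_4+ρ ↦ (14, 7, 1, 1)
  λ_5+ρ ↦ (5, 5, 2, 6)
  λ_6+ρ ↦ (14, 7, 1, 1)
  λ_7+ρ ↦ (14, 7, 1, 1)
  λ_8+ρ ↦ (14, 7, 1, 1)
  λ_9+ρ ↦ (5, 5, 2, 6)
  λ_10+ρ ↦ (5, 5, 2, 6)

2 distinct reps among the 10 weights ⇒ 2 W_23-linkage classes:

[[1, 3, 5, 9, 10], [2, 4, 6, 7, 8]]


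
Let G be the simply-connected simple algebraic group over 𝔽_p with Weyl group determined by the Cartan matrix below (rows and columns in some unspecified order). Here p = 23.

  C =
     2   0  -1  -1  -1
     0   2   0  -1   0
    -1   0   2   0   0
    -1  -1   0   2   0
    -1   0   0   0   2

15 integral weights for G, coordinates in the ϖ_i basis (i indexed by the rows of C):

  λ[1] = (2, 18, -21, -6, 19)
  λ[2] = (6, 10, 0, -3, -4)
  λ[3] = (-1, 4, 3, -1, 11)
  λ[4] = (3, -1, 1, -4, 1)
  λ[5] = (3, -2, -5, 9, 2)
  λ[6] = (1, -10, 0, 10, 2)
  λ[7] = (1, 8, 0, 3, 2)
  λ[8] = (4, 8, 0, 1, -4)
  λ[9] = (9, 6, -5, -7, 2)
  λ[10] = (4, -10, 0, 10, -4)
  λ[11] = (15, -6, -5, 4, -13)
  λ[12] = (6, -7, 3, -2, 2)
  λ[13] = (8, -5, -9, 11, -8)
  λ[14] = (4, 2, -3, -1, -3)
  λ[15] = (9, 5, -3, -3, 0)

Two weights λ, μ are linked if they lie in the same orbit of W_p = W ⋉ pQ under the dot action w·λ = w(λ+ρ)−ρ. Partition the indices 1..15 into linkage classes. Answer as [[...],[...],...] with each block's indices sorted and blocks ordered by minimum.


C ↔ D_5 under row/col permutation; |W(D_5)| = 1920.

Alcove-folded reps (p=23, 15 weights, presented ϖ-order):

  [1] (1, 3, 2, 0, 2);  [2] (2, 9, 1, 2, 3);  [3] (0, 5, 4, 0, 12);  [4] (1, 3, 2, 0, 2);  [5] (0, 1, 4, 6, 3);  [6] (2, 9, 1, 2, 3);  [7] (2, 9, 1, 2, 3);  [8] (2, 9, 1, 2, 3);  [9] (0, 1, 4, 6, 3);  [10] (2, 9, 1, 2, 3);  [11] (0, 5, 4, 0, 12);  [12] (0, 1, 4, 6, 3);  [13] (6, 4, 2, 2, 1);  [14] (1, 3, 2, 0, 2);  [15] (6, 4, 2, 2, 1)

Grouping the 15 weights by Ā_23-representative: 5 linkage classes.

[[1, 4, 14], [2, 6, 7, 8, 10], [3, 11], [5, 9, 12], [13, 15]]


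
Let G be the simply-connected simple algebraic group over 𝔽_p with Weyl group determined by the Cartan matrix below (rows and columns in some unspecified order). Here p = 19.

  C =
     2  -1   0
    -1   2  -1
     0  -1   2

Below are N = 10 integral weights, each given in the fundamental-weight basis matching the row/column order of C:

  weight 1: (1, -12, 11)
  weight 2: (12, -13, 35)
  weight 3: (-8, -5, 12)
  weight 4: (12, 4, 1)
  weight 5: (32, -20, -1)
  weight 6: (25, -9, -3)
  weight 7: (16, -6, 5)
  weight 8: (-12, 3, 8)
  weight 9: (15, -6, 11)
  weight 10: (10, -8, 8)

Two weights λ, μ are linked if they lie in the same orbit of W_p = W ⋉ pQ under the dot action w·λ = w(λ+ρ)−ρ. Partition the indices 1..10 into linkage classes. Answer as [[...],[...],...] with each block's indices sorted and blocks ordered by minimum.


Root system A_3: the 3×3 matrix C matches after relabeling.

Ā_19 reps of the 10 weights (A_3, coords as presented):

    1: (9, 2, 1)
    2: (12, 5, 1)
    3: (4, 7, 2)
    4: (12, 5, 1)
    5: (0, 0, 5)
    6: (9, 2, 1)
    7: (12, 5, 1)
    8: (4, 7, 2)
    9: (7, 5, 3)
    10: (4, 7, 2)

These 10 weights hit 5 W_19-dot-orbits; sizes (2, 3, 3, 1, 1):

[[1, 6], [2, 4, 7], [3, 8, 10], [5], [9]]


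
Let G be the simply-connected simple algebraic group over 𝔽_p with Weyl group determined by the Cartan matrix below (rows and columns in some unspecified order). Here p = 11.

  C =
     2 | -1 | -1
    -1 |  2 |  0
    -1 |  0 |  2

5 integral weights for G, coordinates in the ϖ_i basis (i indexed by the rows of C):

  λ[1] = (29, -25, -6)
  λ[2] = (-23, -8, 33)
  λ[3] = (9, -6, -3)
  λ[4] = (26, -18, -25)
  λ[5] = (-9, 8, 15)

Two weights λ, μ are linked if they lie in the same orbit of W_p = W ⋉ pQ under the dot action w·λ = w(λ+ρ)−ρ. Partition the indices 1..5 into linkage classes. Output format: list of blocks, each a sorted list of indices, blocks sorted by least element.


Dynkin diagram of C (from the 4 off-diagonal −1 entries): A_3.

λ_j+ρ reflected into Ā_11 (⟨·,θ^∨⟩≤11); 3-tuples as given:

  [1] (3, 5, 2);  [2] (0, 4, 1);  [3] (3, 5, 2);  [4] (3, 5, 2);  [5] (3, 5, 2)

These 5 weights hit 2 W_11-dot-orbits; sizes (4, 1):

[[1, 3, 4, 5], [2]]


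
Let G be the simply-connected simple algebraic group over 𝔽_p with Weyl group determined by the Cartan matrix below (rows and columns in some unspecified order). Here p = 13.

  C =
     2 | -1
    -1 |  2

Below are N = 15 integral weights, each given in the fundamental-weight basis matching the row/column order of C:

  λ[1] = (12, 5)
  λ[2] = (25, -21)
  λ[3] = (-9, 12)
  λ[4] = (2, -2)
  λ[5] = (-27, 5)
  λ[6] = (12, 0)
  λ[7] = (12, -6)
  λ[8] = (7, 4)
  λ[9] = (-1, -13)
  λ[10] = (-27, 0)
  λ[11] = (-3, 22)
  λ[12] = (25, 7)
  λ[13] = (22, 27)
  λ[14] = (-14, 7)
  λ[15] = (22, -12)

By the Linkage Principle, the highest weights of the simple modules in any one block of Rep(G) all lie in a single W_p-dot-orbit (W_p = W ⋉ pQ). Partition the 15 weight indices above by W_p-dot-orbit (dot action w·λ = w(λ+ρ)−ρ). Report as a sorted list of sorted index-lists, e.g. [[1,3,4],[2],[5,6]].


Root system A_2: the 2×2 matrix C matches after relabeling.

W_13-reps of the 15 weights in Ā_13 (same 2-coord order as C):

  λ_1 → (7, 0)
  λ_2 → (7, 0)
  λ_3 → (8, 5)
  λ_4 → (2, 1)
  λ_5 → (7, 0)
  λ_6 → (12, 0)
  λ_7 → (8, 5)
  λ_8 → (8, 5)
  λ_9 → (12, 0)
  λ_10 → (12, 0)
  λ_11 → (8, 3)
  λ_12 → (8, 5)
  λ_13 → (2, 1)
  λ_14 → (8, 5)
  λ_15 → (2, 1)

Grouping the 15 weights by Ā_13-representative: 5 linkage classes.

[[1, 2, 5], [3, 7, 8, 12, 14], [4, 13, 15], [6, 9, 10], [11]]


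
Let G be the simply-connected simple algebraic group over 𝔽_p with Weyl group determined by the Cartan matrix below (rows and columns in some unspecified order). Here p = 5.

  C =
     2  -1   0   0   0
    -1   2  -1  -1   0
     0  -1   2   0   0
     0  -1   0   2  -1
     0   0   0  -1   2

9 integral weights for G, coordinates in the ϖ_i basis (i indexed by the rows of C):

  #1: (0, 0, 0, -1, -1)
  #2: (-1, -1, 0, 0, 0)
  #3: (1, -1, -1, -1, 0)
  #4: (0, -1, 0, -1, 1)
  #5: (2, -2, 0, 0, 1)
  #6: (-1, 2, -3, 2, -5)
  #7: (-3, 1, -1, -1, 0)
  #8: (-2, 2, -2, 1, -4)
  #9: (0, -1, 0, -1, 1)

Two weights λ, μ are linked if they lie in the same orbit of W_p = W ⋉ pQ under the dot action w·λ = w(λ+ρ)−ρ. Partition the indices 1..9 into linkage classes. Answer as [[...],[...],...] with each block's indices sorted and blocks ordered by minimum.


Type D_5, rank 5, |W|=1920; reorder rows/cols to standard.

W_5-reps of the 9 weights in Ā_5 (same 5-coord order as C):

    1: (1, 1, 1, 0, 0)
    2: (0, 0, 1, 1, 1)
    3: (2, 0, 0, 0, 1)
    4: (1, 0, 1, 0, 2)
    5: (2, 0, 0, 1, 1)
    6: (1, 0, 1, 0, 2)
    7: (2, 0, 0, 0, 1)
    8: (1, 0, 1, 0, 2)
    9: (1, 0, 1, 0, 2)

The 9 indices split into 5 linkage classes (same alcove rep ⇔ same W_5-dot-orbit):

[[1], [2], [3, 7], [4, 6, 8, 9], [5]]


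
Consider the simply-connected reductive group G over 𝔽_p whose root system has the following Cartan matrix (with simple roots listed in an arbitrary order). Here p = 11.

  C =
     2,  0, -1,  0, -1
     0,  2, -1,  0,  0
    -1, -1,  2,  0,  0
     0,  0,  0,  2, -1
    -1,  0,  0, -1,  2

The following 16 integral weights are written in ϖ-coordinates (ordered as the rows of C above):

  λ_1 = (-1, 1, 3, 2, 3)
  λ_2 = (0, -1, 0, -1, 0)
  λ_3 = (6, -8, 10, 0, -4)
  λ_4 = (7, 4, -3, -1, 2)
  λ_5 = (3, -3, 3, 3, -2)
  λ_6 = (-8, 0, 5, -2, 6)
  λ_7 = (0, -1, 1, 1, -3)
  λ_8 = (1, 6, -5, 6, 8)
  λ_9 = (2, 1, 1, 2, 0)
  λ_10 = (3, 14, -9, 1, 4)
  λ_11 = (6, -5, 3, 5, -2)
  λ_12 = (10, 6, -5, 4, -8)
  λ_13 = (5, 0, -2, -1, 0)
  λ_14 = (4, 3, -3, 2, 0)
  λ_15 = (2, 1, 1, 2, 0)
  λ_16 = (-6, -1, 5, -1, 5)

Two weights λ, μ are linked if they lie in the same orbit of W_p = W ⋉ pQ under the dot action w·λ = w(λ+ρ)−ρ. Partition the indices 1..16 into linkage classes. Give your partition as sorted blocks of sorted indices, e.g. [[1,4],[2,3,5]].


Root system A_5: the 5×5 matrix C matches after relabeling.

W_11-reps of the 16 weights in Ā_11 (same 5-coord order as C):

  λ_1+ρ ↦ (0, 0, 4, 1, 4)
  λ_2+ρ ↦ (1, 0, 1, 0, 1)
  λ_3+ρ ↦ (0, 0, 4, 1, 4)
  λ_4+ρ ↦ (6, 0, 2, 3, 0)
  λ_5+ρ ↦ (3, 2, 2, 3, 1)
  λ_6+ρ ↦ (5, 0, 1, 0, 1)
  λ_7+ρ ↦ (1, 0, 1, 0, 1)
  λ_8+ρ ↦ (3, 2, 2, 3, 1)
  λ_9+ρ ↦ (3, 2, 2, 3, 1)
  λ_10+ρ ↦ (0, 0, 4, 1, 4)
  λ_11+ρ ↦ (5, 0, 1, 0, 1)
  λ_12+ρ ↦ (0, 0, 4, 1, 4)
  λ_13+ρ ↦ (5, 0, 1, 0, 1)
  λ_14+ρ ↦ (3, 2, 2, 3, 1)
  λ_15+ρ ↦ (3, 2, 2, 3, 1)
  λ_16+ρ ↦ (5, 0, 1, 0, 1)

Grouping the 16 weights by Ā_11-representative: 5 linkage classes.

[[1, 3, 10, 12], [2, 7], [4], [5, 8, 9, 14, 15], [6, 11, 13, 16]]


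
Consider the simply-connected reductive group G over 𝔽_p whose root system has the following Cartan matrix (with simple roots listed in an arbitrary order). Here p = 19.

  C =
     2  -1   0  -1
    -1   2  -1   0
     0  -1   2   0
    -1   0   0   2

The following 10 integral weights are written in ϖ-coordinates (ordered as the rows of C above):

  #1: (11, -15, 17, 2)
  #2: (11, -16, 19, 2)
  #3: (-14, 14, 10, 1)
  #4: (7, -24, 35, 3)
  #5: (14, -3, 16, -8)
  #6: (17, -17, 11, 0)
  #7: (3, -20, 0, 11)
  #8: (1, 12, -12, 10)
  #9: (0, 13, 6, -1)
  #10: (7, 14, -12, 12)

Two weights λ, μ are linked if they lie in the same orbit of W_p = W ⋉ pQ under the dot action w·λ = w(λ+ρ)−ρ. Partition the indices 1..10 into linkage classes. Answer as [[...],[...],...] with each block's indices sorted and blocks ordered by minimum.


A_4 Cartan matrix, 4 simple roots permuted; ρ=(1,1,1,1).

Folding the 10 weights λ_j+ρ into Ā_19 (reps in the given 4-coord order):

  [1] (2, 12, 4, 1)
  [2] (2, 12, 4, 1)
  [3] (2, 2, 4, 4)
  [4] (2, 2, 4, 4)
  [5] (2, 2, 4, 4)
  [6] (2, 12, 4, 1)
  [7] (2, 12, 4, 1)
  [8] (2, 2, 4, 4)
  [9] (2, 12, 4, 1)
  [10] (2, 2, 4, 4)

Partition of {1..10} into 2 W_19-dot-orbits:

[[1, 2, 6, 7, 9], [3, 4, 5, 8, 10]]


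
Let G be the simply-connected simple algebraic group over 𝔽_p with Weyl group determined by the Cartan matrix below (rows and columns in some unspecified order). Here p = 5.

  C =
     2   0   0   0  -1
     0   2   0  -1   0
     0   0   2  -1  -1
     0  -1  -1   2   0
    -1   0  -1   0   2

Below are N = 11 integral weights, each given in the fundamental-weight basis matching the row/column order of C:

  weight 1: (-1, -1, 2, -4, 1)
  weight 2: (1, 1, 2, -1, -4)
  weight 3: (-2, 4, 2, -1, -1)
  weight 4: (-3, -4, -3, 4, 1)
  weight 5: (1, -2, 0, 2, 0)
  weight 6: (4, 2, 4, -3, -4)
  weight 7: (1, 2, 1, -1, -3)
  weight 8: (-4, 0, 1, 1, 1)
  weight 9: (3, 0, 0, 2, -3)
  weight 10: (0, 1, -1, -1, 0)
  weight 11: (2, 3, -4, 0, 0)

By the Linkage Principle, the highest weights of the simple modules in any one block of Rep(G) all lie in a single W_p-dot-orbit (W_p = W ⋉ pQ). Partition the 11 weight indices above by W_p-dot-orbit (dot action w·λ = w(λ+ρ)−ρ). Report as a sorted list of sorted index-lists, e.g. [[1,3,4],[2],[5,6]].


Cartan matrix: type A_5 (|W|=720); un-permuting the 5 rows.

Folding the 11 weights λ_j+ρ into Ā_5 (reps in the given 5-coord order):

    [1] (0, 3, 0, 0, 2)
    [2] (1, 2, 0, 0, 2)
    [3] (1, 2, 0, 0, 2)
    [4] (0, 3, 0, 0, 2)
    [5] (0, 1, 1, 1, 1)
    [6] (1, 2, 0, 0, 2)
    [7] (0, 3, 0, 0, 2)
    [8] (0, 1, 1, 1, 1)
    [9] (0, 1, 1, 1, 1)
    [10] (1, 2, 0, 0, 1)
    [11] (0, 1, 1, 1, 1)

The 11 indices split into 4 linkage classes (same alcove rep ⇔ same W_5-dot-orbit):

[[1, 4, 7], [2, 3, 6], [5, 8, 9, 11], [10]]


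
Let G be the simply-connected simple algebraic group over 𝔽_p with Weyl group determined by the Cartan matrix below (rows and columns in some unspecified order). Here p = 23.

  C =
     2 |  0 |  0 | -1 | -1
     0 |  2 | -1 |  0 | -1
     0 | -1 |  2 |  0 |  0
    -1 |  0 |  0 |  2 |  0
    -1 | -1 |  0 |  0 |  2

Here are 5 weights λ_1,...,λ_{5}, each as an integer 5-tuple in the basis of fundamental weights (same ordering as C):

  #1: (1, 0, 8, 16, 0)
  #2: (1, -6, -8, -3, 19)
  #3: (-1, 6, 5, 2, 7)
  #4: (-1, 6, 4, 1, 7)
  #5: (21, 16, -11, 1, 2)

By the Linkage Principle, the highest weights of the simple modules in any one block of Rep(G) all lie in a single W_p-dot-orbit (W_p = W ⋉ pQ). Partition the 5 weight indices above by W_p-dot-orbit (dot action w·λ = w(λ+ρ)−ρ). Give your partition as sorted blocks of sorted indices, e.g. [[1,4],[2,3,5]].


Root system A_5: the 5×5 matrix C matches after relabeling.

Ā_23 reps of the 5 weights (A_5, coords as presented):

    λ_1 → (2, 1, 2, 10, 1)
    λ_2 → (0, 7, 5, 2, 8)
    λ_3 → (0, 7, 5, 2, 8)
    λ_4 → (0, 7, 5, 2, 8)
    λ_5 → (2, 1, 2, 10, 1)

Grouping the 5 weights by Ā_23-representative: 2 linkage classes.

[[1, 5], [2, 3, 4]]


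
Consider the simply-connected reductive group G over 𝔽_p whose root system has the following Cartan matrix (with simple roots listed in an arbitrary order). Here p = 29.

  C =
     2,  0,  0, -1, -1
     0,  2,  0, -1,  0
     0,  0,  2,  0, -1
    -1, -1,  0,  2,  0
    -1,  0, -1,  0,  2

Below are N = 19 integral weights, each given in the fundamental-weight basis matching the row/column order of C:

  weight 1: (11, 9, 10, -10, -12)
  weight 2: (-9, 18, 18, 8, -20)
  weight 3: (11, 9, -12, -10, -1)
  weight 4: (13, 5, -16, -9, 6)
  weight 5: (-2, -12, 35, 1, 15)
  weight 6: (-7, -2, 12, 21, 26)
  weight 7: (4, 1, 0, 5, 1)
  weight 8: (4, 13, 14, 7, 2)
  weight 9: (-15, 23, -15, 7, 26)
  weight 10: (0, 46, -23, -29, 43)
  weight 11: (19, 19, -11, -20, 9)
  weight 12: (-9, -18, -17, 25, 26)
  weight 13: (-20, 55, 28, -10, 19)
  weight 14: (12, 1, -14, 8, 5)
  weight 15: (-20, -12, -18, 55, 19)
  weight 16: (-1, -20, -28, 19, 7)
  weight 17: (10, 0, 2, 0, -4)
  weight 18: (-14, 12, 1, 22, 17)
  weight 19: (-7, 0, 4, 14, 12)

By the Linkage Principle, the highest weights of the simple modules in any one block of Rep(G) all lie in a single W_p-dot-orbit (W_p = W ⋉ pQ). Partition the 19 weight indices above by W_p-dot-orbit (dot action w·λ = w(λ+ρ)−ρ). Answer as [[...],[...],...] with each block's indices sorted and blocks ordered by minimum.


Root system A_5: the 5×5 matrix C matches after relabeling.

Ā_29 reps of the 19 weights (A_5, coords as presented):

  [1] (8, 1, 0, 1, 3)
  [2] (1, 1, 8, 18, 0)
  [3] (8, 1, 0, 1, 3)
  [4] (2, 2, 7, 4, 6)
  [5] (6, 1, 5, 9, 7)
  [6] (5, 2, 1, 6, 2)
  [7] (5, 2, 1, 6, 2)
  [8] (5, 2, 1, 6, 2)
  [9] (5, 2, 1, 6, 2)
  [10] (6, 1, 5, 9, 7)
  [11] (1, 1, 8, 18, 0)
  [12] (8, 1, 0, 1, 3)
  [13] (1, 1, 8, 18, 0)
  [14] (6, 1, 5, 9, 7)
  [15] (8, 1, 0, 1, 3)
  [16] (1, 1, 8, 18, 0)
  [17] (8, 1, 0, 1, 3)
  [18] (6, 1, 5, 9, 7)
  [19] (6, 1, 5, 9, 7)

Partition of {1..19} into 5 W_29-dot-orbits:

[[1, 3, 12, 15, 17], [2, 11, 13, 16], [4], [5, 10, 14, 18, 19], [6, 7, 8, 9]]
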